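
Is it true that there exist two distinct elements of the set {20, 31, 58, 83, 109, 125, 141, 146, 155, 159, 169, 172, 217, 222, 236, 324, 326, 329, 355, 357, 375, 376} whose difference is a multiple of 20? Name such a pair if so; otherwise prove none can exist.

Both 109 and 169 leave remainder 9 on division by 20; their difference 60 = 3·20 is a multiple of 20.

The pair (109, 169) works.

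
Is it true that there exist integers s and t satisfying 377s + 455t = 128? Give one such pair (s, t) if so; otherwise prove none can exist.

No, no such integers exist.

gcd(377, 455) = 13, so every integer of the form 377s + 455t is a multiple of 13.
However 128 leaves remainder 11 on division by 13.
Therefore 377s + 455t = 128 has no solution in integers.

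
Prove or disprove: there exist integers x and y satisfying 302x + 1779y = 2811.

x = 1158, y = -195

Since gcd(302, 1779) = 1, every integer is an integer combination of 302 and 1779.
Dividing repeatedly: 1779 = 5·302 + 269, 302 = 1·269 + 33, 269 = 8·33 + 5, 33 = 6·5 + 3, 5 = 1·3 + 2, 3 = 1·2 + 1, 2 = 2·1 + 0.
Working back up the chain: 1 = 3 − 1·2 = 3 − (5 − 1·3) = −5 + 2·3 = −5 + 2·(33 − 6·5) = 2·33 − 13·5 = 2·33 − 13·(269 − 8·33) = −13·269 + 106·33 = −13·269 + 106·(302 − 1·269) = 106·302 − 119·269 = 106·302 − 119·(1779 − 5·302) = −119·1779 + 701·302. So 302·701 + 1779·(-119) = 1.
Times 2811: 302·1970511 + 1779·(-334509) = 2811, so (1970511, -334509) solves it.
Shifting by a multiple of (1779, −302) keeps it a solution: x = 1970511 − 1107·1779 = 1158, y = -334509 + 1107·302 = -195.
Check: 302·1158 + 1779·(-195) = 349716 − 346905 = 2811. ✓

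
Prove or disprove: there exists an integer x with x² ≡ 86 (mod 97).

x = 38 works: 38² = 1444, and 1444 − 86 = 1358 = 14·97.

x = 38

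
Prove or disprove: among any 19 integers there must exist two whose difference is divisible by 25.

No, the set {46, 47, 48, 49, 50, 51, 52, 53, 54, 55, 56, 57, 58, 59, 60, 61, 62, 63, 64} is a counterexample.

Take the 19 consecutive integers 46, 47, …, 64: their residues mod 25 are all distinct because 19 ≤ 25.
The differences between them range over 1, …, 18, none of which is divisible by 25.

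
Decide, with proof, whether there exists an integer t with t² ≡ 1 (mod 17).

t = 16

t = 16 works: 16² = 256, and 256 − 1 = 255 = 15·17.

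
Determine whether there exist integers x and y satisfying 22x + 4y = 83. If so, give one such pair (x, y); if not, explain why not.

Any value of 22x + 4y is a multiple of gcd(22, 4) = 2.
However 83 leaves remainder 1 on division by 2.
Therefore 22x + 4y = 83 has no solution in integers.

There are no such integers.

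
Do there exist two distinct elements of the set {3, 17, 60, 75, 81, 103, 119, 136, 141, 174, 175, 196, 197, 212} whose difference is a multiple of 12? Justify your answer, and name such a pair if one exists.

The pair (3, 75) works.

Both 3 and 75 leave remainder 3 on division by 12; their difference 72 = 6·12 is a multiple of 12.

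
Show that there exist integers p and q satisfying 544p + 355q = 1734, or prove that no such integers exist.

544 and 355 are coprime, so 544p + 355q ranges over all of ℤ.
Run the Euclidean algorithm on 544 and 355: 544 = 1·355 + 189, 355 = 1·189 + 166, 189 = 1·166 + 23, 166 = 7·23 + 5, 23 = 4·5 + 3, 5 = 1·3 + 2, 3 = 1·2 + 1, 2 = 2·1 + 0.
Working back up the chain: 1 = 3 − 1·2 = 3 − (5 − 1·3) = −5 + 2·3 = −5 + 2·(23 − 4·5) = 2·23 − 9·5 = 2·23 − 9·(166 − 7·23) = −9·166 + 65·23 = −9·166 + 65·(189 − 1·166) = 65·189 − 74·166 = 65·189 − 74·(355 − 1·189) = −74·355 + 139·189 = −74·355 + 139·(544 − 1·355) = 139·544 − 213·355. So 544·139 + 355·(-213) = 1.
Multiplying through by 1734: p = 139·1734 = 241026, q = (-213)·1734 = -369342 is a solution.
The general solution is p = 241026 + 355k, q = -369342 − 544k; taking k = -678 gives the smaller pair p = 336, q = -510.
Check: 544·336 + 355·(-510) = 182784 − 181050 = 1734. ✓

p = 336, q = -510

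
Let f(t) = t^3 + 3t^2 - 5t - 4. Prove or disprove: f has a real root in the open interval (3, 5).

The endpoint values f(3) = 35 and f(5) = 171 are both positive. Claim: f(t) > 0 for every t in (3, 5).
Shift to the endpoint 3: with t = 3 + u (0 < u < 2), one computes f(3 + u) = u^3 + 12u^2 + 40u + 35.
All 4 nonzero coefficients of this polynomial in u are positive; hence for u > 0 the value is a sum of positive terms (the constant 35 among them).
Therefore f(t) > 0 throughout (3, 5), and f has no zero there.

No such root exists.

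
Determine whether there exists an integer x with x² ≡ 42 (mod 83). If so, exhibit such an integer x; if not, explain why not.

83 is prime, so by Euler's criterion 42 is a square mod 83 iff 42^((83−1)/2) = 42^41 ≡ 1 (mod 83).
Repeated squaring mod 83: 42^2 = 1764 ≡ 21; 42^4 ≡ 21² = 441 ≡ 26; 42^8 ≡ 26² = 676 ≡ 12; 42^16 ≡ 12² = 144 ≡ 61; 42^32 ≡ 61² = 3721 ≡ 69.
Since 41 = 32 + 8 + 1, 42^41 ≡ 69 · 12 · 42; multiplying out mod 83: 69·12 = 828 ≡ 81, then 81·42 = 3402 ≡ 82. Thus 42^41 ≡ 82 ≡ −1 (mod 83).
The value −1 means 42 is a non-residue modulo 83, so x² ≡ 42 (mod 83) is impossible.

There is no such integer.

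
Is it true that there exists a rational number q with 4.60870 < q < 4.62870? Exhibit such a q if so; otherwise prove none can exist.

Look for a denominator N such that an integer falls strictly between N·4.60870 and N·4.62870. N = 8 works: 8·4.60870 = 36.86960 < 37 < 37.02960 = 8·4.62870.
Dividing back, 4.60870 < 37/8 < 4.62870, and 37/8 is rational.

q = 37/8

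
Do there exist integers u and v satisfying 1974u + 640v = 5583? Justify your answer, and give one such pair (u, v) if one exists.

Both 1974 and 640 are divisible by gcd(1974, 640) = 2, hence so is any combination 1974u + 640v.
But 5583 = 2·2791 + 1, so 2 ∤ 5583.
So the equation is unsolvable over ℤ.

No such integers exist.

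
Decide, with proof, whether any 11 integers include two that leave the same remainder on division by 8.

Yes.

Each integer lies in one of the 8 residue classes modulo 8.
Placing 11 integers into 8 classes, some class receives at least two — say a and b.
So a and b have equal remainders mod 8, which is exactly what was to be shown.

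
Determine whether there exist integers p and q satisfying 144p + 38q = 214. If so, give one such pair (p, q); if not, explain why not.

p = 16, q = -55

Every value of 144p + 38q is a multiple of gcd(144, 38) = 2; since 2 ∣ 214, solutions exist.
Dividing through by 2 reduces the equation to 72p + 19q = 107.
Dividing repeatedly: 72 = 3·19 + 15, 19 = 1·15 + 4, 15 = 3·4 + 3, 4 = 1·3 + 1, 3 = 3·1 + 0.
Back-substituting, 1 = 4 − 1·3 = 4 − (15 − 3·4) = −15 + 4·4 = −15 + 4·(19 − 1·15) = 4·19 − 5·15 = 4·19 − 5·(72 − 3·19) = −5·72 + 19·19; that is, 72·(-5) + 19·19 = 1.
Scaling by 107 gives the particular solution (p, q) = (-535, 2033).
The general solution is p = -535 + 19k, q = 2033 − 72k; taking k = 29 gives the smaller pair p = 16, q = -55.
Check: 144·16 + 38·(-55) = 2304 − 2090 = 214. ✓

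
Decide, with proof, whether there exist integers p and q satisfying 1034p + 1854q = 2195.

Any value of 1034p + 1854q is a multiple of gcd(1034, 1854) = 2.
However 2195 leaves remainder 1 on division by 2.
Therefore 1034p + 1854q = 2195 has no solution in integers.

No, no such integers exist.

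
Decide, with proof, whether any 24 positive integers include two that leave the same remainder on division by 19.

There are exactly 19 possible remainders on division by 19.
Since 24 > 19, two of the 24 integers must share a residue class by the pigeonhole principle; call them a and b.
So a and b have equal remainders mod 19, which is exactly what was to be shown.

True.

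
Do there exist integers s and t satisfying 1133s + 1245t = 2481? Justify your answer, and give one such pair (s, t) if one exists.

Since gcd(1133, 1245) = 1, every integer is an integer combination of 1133 and 1245.
Euclidean algorithm: 1245 = 1·1133 + 112, 1133 = 10·112 + 13, 112 = 8·13 + 8, 13 = 1·8 + 5, 8 = 1·5 + 3, 5 = 1·3 + 2, 3 = 1·2 + 1, 2 = 2·1 + 0.
Unwinding: 1 = 3 − 1·2 = 3 − (5 − 1·3) = −5 + 2·3 = −5 + 2·(8 − 1·5) = 2·8 − 3·5 = 2·8 − 3·(13 − 1·8) = −3·13 + 5·8 = −3·13 + 5·(112 − 8·13) = 5·112 − 43·13 = 5·112 − 43·(1133 − 10·112) = −43·1133 + 435·112 = −43·1133 + 435·(1245 − 1·1133) = 435·1245 − 478·1133, i.e. 1133·(-478) + 1245·435 = 1.
Times 2481: 1133·(-1185918) + 1245·1079235 = 2481, so (-1185918, 1079235) solves it.
Adding 953·1245 to s and subtracting 953·1133 from t gives the tidier solution (567, -514).
Indeed 1133·567 + 1245·(-514) = 642411 − 639930 = 2481.

s = 567, t = -514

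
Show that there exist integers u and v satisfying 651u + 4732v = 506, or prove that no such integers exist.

No, no such integers exist.

gcd(651, 4732) = 7, so every integer of the form 651u + 4732v is a multiple of 7.
However 506 leaves remainder 2 on division by 7.
So the equation is unsolvable over ℤ.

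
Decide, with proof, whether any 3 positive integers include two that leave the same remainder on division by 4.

No, the set {14, 15, 16} is a counterexample.

Take the 3 consecutive integers 14, 15, 16: their residues mod 4 are all distinct because 3 ≤ 4.
Hence this collection has no pair with equal remainders mod 4, disproving the claim.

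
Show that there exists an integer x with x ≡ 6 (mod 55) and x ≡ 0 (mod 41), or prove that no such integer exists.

x = 1271

The moduli 55 and 41 are coprime, so by the Chinese Remainder Theorem a unique solution modulo 2255 exists.
Any solution of the first congruence is x = 6 + 55t; substituting into the second, 55t ≡ 0 − 6 ≡ 35 (mod 41).
55 ≡ 14 (mod 41), so this reads 14t ≡ 35 (mod 41). Since 14·3 = 42 = 1·41 + 1, the inverse of 14 mod 41 is 3.
Therefore t ≡ 3·35 = 105 ≡ 23 (mod 41).
With t = 23: x = 6 + 55·23 = 1271.
Indeed 1271 ≡ 6 (mod 55) and 1271 ≡ 0 (mod 41).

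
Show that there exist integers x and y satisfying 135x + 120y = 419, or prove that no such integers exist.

Both 135 and 120 are divisible by gcd(135, 120) = 15, hence so is any combination 135x + 120y.
However 419 leaves remainder 14 on division by 15.
Hence no integers x, y satisfy the equation.

No, no such integers exist.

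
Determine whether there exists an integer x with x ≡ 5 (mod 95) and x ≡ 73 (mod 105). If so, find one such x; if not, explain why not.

No, no such integer exists.

gcd(95, 105) = 5. If x ≡ 5 (mod 95) and x ≡ 73 (mod 105), then x ≡ 5 (mod 5) and x ≡ 73 (mod 5).
But 5 mod 5 = 0 while 73 mod 5 = 3, a contradiction.
Therefore no such x exists.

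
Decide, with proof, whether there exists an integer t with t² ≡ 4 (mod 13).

t = 2

Take t = 2. Then 2² = 4, and since 0 ≤ 4 < 13 this is already reduced: 2² ≡ 4 (mod 13).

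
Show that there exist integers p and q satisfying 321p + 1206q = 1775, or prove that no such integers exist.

There are no such integers.

gcd(321, 1206) = 3, so every integer of the form 321p + 1206q is a multiple of 3.
But 1775 = 3·591 + 2, so 3 ∤ 1775.
So the equation is unsolvable over ℤ.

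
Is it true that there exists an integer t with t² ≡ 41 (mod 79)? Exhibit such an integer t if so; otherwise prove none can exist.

Apply Euler's criterion with the prime 79: 41 is a quadratic residue iff 41^39 ≡ 1 (mod 79), and a non-residue iff it is ≡ −1.
Squaring successively (mod 79): 41^2 = 1681 ≡ 22; 41^4 ≡ 22² = 484 ≡ 10; 41^8 ≡ 10² = 100 ≡ 21; 41^16 ≡ 21² = 441 ≡ 46; 41^32 ≡ 46² = 2116 ≡ 62.
Since 39 = 32 + 4 + 2 + 1, 41^39 ≡ 62 · 10 · 22 · 41; multiplying out mod 79: 62·10 = 620 ≡ 67, then 67·22 = 1474 ≡ 52, then 52·41 = 2132 ≡ 78. Thus 41^39 ≡ 78 ≡ −1 (mod 79).
The value −1 means 41 is a non-residue modulo 79, so t² ≡ 41 (mod 79) is impossible.

No such integer exists.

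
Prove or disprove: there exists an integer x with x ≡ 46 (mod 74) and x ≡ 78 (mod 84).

Here gcd(74, 84) = 2, and both 46 and 78 leave remainder 0 mod 2, so the system is consistent.
Write x = 46 + 74t. Then 74t ≡ 78 − 46 ≡ 32 (mod 84); dividing through by 2 gives 37t ≡ 16 (mod 42).
Note 37·25 = 925 ≡ 1 (mod 42) (as 925 − 1 = 22·42), so 37⁻¹ ≡ 25.
Multiplying by 25: t ≡ 25·16 = 400 ≡ 22 (mod 42).
Then x = 46 + 74·22 = 1674.
Check: 1674 mod 74 = 46, 1674 mod 84 = 78. ✓

x = 1674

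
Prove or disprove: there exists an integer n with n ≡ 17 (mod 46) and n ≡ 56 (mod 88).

gcd(46, 88) = 2. If n ≡ 17 (mod 46) and n ≡ 56 (mod 88), then n ≡ 17 (mod 2) and n ≡ 56 (mod 2).
These are incompatible: 17 − 56 = -39 is not divisible by 2.
Hence the system has no solution.

There is no such integer.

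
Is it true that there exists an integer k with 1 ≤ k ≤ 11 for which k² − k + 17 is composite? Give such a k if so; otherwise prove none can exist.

There is no such integer k in that range.

The values for k = 1, 2, …, 11 are 17, 19, 23, 29, 37, 47, 59, 73, 89, 107, 127, and each of these is prime.
So no value in the range makes the expression composite.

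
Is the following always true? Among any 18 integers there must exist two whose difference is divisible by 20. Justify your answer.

Try 18 consecutive integers, 18, 19, …, 35. Their remainders mod 20 are 18, 19, 0, 1, 2, 3, 4, 5, 6, 7, 8, 9, 10, 11, 12, 13, 14, 15 — pairwise different, as any 18 ≤ 20 consecutive integers have distinct residues.
No two share a residue, so no pair has difference divisible by 20; the claim fails for this set.

No, the set {18, 19, 20, 21, 22, 23, 24, 25, 26, 27, 28, 29, 30, 31, 32, 33, 34, 35} is a counterexample.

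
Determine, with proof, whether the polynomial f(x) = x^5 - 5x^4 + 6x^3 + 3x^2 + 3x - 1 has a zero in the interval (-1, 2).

f(-1) = -13 and f(2) = 17, which have opposite signs.
Since f is a polynomial it is continuous on [-1, 2].
By the Intermediate Value Theorem, f takes the value 0 somewhere in the open interval.

Yes, f has a root in the interval.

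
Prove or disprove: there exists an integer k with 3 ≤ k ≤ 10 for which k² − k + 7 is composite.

At k = 8: 8² − 8 + 7 = 63 = 3·21, which is composite.

k = 8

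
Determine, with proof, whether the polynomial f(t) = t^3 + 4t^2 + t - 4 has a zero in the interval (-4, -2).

Such a root exists.

f(-4) = -8 and f(-2) = 2, which have opposite signs.
As a polynomial, f is continuous on every closed interval.
By the Intermediate Value Theorem, f takes the value 0 somewhere in the open interval.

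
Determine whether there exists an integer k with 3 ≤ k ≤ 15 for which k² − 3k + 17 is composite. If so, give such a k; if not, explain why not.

k = 6

At k = 6: 6² − 3·6 + 17 = 35 = 5·7, which is composite.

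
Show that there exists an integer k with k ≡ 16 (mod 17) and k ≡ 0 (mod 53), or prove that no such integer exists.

gcd(17, 53) = 1, so the Chinese Remainder Theorem guarantees exactly one residue class mod 901 satisfying both.
Any solution of the first congruence is k = 16 + 17t; substituting into the second, 17t ≡ 0 − 16 ≡ 37 (mod 53).
Note 17·25 = 425 ≡ 1 (mod 53) (as 425 − 1 = 8·53), so 17⁻¹ ≡ 25.
Multiplying by 25: t ≡ 25·37 = 925 ≡ 24 (mod 53).
With t = 24: k = 16 + 17·24 = 424.
Check: 424 mod 17 = 16, 424 mod 53 = 0. ✓

k = 424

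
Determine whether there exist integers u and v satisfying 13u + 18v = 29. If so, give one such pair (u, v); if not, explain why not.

u = 5, v = -2

Since gcd(13, 18) = 1, every integer is an integer combination of 13 and 18.
Euclidean algorithm: 18 = 1·13 + 5, 13 = 2·5 + 3, 5 = 1·3 + 2, 3 = 1·2 + 1, 2 = 2·1 + 0.
Working back up the chain: 1 = 3 − 1·2 = 3 − (5 − 1·3) = −5 + 2·3 = −5 + 2·(13 − 2·5) = 2·13 − 5·5 = 2·13 − 5·(18 − 1·13) = −5·18 + 7·13. So 13·7 + 18·(-5) = 1.
Multiplying through by 29: u = 7·29 = 203, v = (-5)·29 = -145 is a solution.
The general solution is u = 203 + 18k, v = -145 − 13k; taking k = -11 gives the smaller pair u = 5, v = -2.
Indeed 13·5 + 18·(-2) = 65 − 36 = 29.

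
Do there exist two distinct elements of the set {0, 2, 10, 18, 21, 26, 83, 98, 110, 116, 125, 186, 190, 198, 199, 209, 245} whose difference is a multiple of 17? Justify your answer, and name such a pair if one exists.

Reduce each element modulo 17: 0↦0, 2↦2, 10↦10, 18↦1, 21↦4, 26↦9, 83↦15, 98↦13, 110↦8, 116↦14, 125↦6, 186↦16, 190↦3, 198↦11, 199↦12, 209↦5, 245↦7.
All 17 residues are distinct, so no two elements differ by a multiple of 17.

No such pair exists.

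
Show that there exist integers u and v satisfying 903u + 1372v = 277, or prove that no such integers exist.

Any value of 903u + 1372v is a multiple of gcd(903, 1372) = 7.
But 277 is not a multiple of 7 (it leaves remainder 4).
Therefore 903u + 1372v = 277 has no solution in integers.

No such integers exist.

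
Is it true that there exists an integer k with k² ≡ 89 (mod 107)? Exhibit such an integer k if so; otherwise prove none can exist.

Take k = 93. Then 93² = 8649 = 80·107 + 89, so 93² ≡ 89 (mod 107).

k = 93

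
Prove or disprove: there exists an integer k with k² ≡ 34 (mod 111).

Take k = 58. Then 58² = 3364 = 30·111 + 34, so 58² ≡ 34 (mod 111).

k = 58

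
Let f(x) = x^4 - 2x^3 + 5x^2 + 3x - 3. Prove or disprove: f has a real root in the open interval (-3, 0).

Such a root exists.

f(-3) = 168 and f(0) = -3, which have opposite signs.
Since f is a polynomial it is continuous on [-3, 0].
By the Intermediate Value Theorem f must vanish at some point of (-3, 0).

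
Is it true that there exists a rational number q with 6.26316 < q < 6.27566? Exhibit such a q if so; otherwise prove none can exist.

q = 69/11

Look for a denominator N such that an integer falls strictly between N·6.26316 and N·6.27566. N = 11 works: 11·6.26316 = 68.89476 < 69 < 69.03226 = 11·6.27566.
So q = 69/11 works: it is a ratio of integers, and dividing 11·6.26316 < 69 < 11·6.27566 through by 11 gives 6.26316 < 69/11 < 6.27566.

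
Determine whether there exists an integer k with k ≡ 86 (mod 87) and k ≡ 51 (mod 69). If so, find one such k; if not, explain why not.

No, no such integer exists.

gcd(87, 69) = 3. If k ≡ 86 (mod 87) and k ≡ 51 (mod 69), then k ≡ 86 (mod 3) and k ≡ 51 (mod 3).
But 86 mod 3 = 2 while 51 mod 3 = 0, a contradiction.
So no integer satisfies both congruences.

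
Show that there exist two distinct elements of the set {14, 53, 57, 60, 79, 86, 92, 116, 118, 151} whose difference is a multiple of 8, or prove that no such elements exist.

Yes: 14 and 86.

Reduce each element mod 8: 14↦6, 53↦5, 57↦1, 60↦4, 79↦7, 86↦6, 92↦4, 116↦4, 118↦6, 151↦7. The residue 6 repeats (at 14 and 86), and 86 − 14 = 72 = 9·8.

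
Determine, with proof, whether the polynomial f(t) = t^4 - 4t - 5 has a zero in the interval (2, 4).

The endpoint values f(2) = 3 and f(4) = 235 are both positive. Claim: f(t) > 0 for every t in (2, 4).
Substitute t = 2 + u, where 0 < u < 2 on the interval. Expanding, f(2 + u) = u^4 + 8u^3 + 24u^2 + 28u + 3.
The nonzero coefficients here are all positive, so for u > 0 every term is positive (or zero), and the constant term 3 is strictly positive.
So f is strictly positive on (2, 4); no root exists in the interval.

f has no root in that interval.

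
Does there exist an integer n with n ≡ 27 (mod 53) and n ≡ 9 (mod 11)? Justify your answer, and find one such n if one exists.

Since 53 and 11 share no common factor, CRT says the pair of congruences has a solution (unique mod 583).
Write n = 27 + 53t and require 27 + 53t ≡ 9 (mod 11), i.e. 53t ≡ 4 (mod 11).
53 ≡ 9 (mod 11), so this reads 9t ≡ 4 (mod 11). Note 9·5 = 45 ≡ 1 (mod 11) (as 45 − 1 = 4·11), so 9⁻¹ ≡ 5.
Therefore t ≡ 5·4 = 20 ≡ 9 (mod 11).
Taking t = 9 gives n = 27 + 53·9 = 504.
Indeed 504 ≡ 27 (mod 53) and 504 ≡ 9 (mod 11).

n = 504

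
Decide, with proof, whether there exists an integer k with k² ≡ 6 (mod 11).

No such integer exists.

Since (11 − k)² ≡ k² (mod 11), it suffices to square k = 0, 1, …, 5: the residues are 0, 1, 4, 9, 5, 3.
So the quadratic residues mod 11 are {0, 1, 3, 4, 5, 9}, and 6 is not among them.
Hence no integer k has k² ≡ 6 (mod 11).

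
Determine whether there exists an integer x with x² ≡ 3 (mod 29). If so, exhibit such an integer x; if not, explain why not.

No such integer exists.

Apply Euler's criterion with the prime 29: 3 is a quadratic residue iff 3^14 ≡ 1 (mod 29), and a non-residue iff it is ≡ −1.
Squaring successively (mod 29): 3^2 = 9 ≡ 9; 3^4 ≡ 9² = 81 ≡ 23; 3^8 ≡ 23² = 529 ≡ 7.
Since 14 = 8 + 4 + 2, 3^14 ≡ 7 · 23 · 9; multiplying out mod 29: 7·23 = 161 ≡ 16, then 16·9 = 144 ≡ 28. Thus 3^14 ≡ 28 ≡ −1 (mod 29).
The value −1 means 3 is a non-residue modulo 29, so x² ≡ 3 (mod 29) is impossible.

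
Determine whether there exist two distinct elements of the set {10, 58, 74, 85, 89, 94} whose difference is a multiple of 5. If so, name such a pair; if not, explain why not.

Yes: 10 and 85.

Reduce each element mod 5: 10↦0, 58↦3, 74↦4, 85↦0, 89↦4, 94↦4. The residue 0 repeats (at 10 and 85), and 85 − 10 = 75 = 15·5.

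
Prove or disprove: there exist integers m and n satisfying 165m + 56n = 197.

m = 9, n = -23

165 and 56 are coprime, so 165m + 56n ranges over all of ℤ.
Run the Euclidean algorithm on 165 and 56: 165 = 2·56 + 53, 56 = 1·53 + 3, 53 = 17·3 + 2, 3 = 1·2 + 1, 2 = 2·1 + 0.
Unwinding: 1 = 3 − 1·2 = 3 − (53 − 17·3) = −53 + 18·3 = −53 + 18·(56 − 1·53) = 18·56 − 19·53 = 18·56 − 19·(165 − 2·56) = −19·165 + 56·56, i.e. 165·(-19) + 56·56 = 1.
Multiplying through by 197: m = (-19)·197 = -3743, n = 56·197 = 11032 is a solution.
The general solution is m = -3743 + 56k, n = 11032 − 165k; taking k = 67 gives the smaller pair m = 9, n = -23.
Indeed 165·9 + 56·(-23) = 1485 − 1288 = 197.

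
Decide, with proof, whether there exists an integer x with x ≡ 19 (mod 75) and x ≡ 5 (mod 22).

gcd(75, 22) = 1, so the Chinese Remainder Theorem guarantees exactly one residue class mod 1650 satisfying both.
Any solution of the first congruence is x = 19 + 75t; substituting into the second, 75t ≡ 5 − 19 ≡ 8 (mod 22).
75 ≡ 9 (mod 22), so this reads 9t ≡ 8 (mod 22). Invert 9 mod 22 by the Euclidean algorithm: 22 = 2·9 + 4, 9 = 2·4 + 1, 4 = 4·1 + 0; back-substituting, 1 = 9 − 2·4 = 9 − 2·(22 − 2·9) = −2·22 + 5·9. Hence 9·5 ≡ 1, so 9⁻¹ ≡ 5 (mod 22).
Multiplying by 5: t ≡ 5·8 = 40 ≡ 18 (mod 22).
With t = 18: x = 19 + 75·18 = 1369.
Verify: 1369 = 18·75 + 19 and 1369 = 62·22 + 5. ✓

x = 1369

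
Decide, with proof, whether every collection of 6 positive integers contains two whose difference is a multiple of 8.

Try 6 consecutive integers, 26, 27, …, 31. Their remainders mod 8 are 2, 3, 4, 5, 6, 7 — pairwise different, as any 6 ≤ 8 consecutive integers have distinct residues.
Any two of them differ by at most 5 < 8 and by at least 1, so no difference is a multiple of 8.

No; for instance {26, 27, 28, 29, 30, 31} is a counterexample.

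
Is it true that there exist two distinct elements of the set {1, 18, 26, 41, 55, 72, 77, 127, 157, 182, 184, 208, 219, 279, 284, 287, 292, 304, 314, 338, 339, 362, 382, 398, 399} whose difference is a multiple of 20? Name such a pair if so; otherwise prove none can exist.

1 and 41 are such a pair.

Reduce each element mod 20: 1↦1, 18↦18, 26↦6, 41↦1, 55↦15, 72↦12, 77↦17, 127↦7, 157↦17, 182↦2, 184↦4, 208↦8, 219↦19, 279↦19, 284↦4, 287↦7, 292↦12, 304↦4, 314↦14, 338↦18, 339↦19, 362↦2, 382↦2, 398↦18, 399↦19. The residue 1 repeats (at 1 and 41), and 41 − 1 = 40 = 2·20.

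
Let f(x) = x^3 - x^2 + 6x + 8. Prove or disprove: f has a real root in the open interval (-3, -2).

No such root exists.

f(-3) = -46 and f(-2) = -16, both negative.
f'(x) = 3x^2 - 2x + 6 has discriminant (-2)² − 4·3·6 = -68 < 0, so f' has no real roots and is positive for every real x.
So f is strictly increasing; between -3 and -2 its values lie between f(-3) = -46 and f(-2) = -16, all negative. Therefore f has no root in (-3, -2).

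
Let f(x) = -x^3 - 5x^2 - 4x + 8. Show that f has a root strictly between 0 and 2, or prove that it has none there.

Yes, f has a root in the interval.

f(0) = 8 and f(2) = -28, which have opposite signs.
As a polynomial, f is continuous on every closed interval.
By the Intermediate Value Theorem, f takes the value 0 somewhere in the open interval.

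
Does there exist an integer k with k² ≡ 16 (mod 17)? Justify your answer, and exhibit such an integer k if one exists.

k = 13

Take k = 13. Then 13² = 169 = 9·17 + 16, so 13² ≡ 16 (mod 17).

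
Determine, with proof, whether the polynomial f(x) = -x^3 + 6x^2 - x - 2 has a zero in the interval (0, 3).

Such a root exists.

f(0) = -2 and f(3) = 22, which have opposite signs.
f is continuous everywhere (it is a polynomial), in particular on [0, 3].
By the Intermediate Value Theorem f must vanish at some point of (0, 3).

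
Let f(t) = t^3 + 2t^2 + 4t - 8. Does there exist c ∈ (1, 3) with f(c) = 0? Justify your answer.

Yes, such a c exists.

f(1) = -1 and f(3) = 49, which have opposite signs.
f is continuous everywhere (it is a polynomial), in particular on [1, 3].
The Intermediate Value Theorem then guarantees some c ∈ (1, 3) with f(c) = 0.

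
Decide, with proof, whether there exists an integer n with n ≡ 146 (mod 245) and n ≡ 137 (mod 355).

Both moduli are multiples of 5 = gcd(245, 355), so any solution would satisfy n ≡ 146 and n ≡ 137 modulo 5 simultaneously.
However 146 ≡ 1 and 137 ≡ 2 (mod 5), and 1 ≠ 2.
Therefore no such n exists.

There is no such integer.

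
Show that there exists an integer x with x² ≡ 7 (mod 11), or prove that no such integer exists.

No such integer exists.

Computing x² mod 11 for x = 0, 1, …, 5 (enough, by the symmetry x ↦ 11 − x) gives 0, 1, 4, 9, 5, 3.
So the quadratic residues mod 11 are {0, 1, 3, 4, 5, 9}, and 7 is not among them.
Hence no integer x has x² ≡ 7 (mod 11).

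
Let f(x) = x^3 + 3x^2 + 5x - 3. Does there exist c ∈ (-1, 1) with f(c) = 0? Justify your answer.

Yes, f has a root in the interval.

f(-1) = -6 and f(1) = 6, which have opposite signs.
f is continuous everywhere (it is a polynomial), in particular on [-1, 1].
By the Intermediate Value Theorem, f takes the value 0 somewhere in the open interval.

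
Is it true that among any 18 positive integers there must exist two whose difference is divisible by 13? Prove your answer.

True.

Partition the integers by their residue mod 13; there are 13 classes.
Placing 18 integers into 13 classes, some class receives at least two — say a and b.
Then a ≡ b (mod 13), i.e. 13 ∣ (a − b).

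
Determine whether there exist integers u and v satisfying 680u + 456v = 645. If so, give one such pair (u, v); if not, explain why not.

Any value of 680u + 456v is a multiple of gcd(680, 456) = 8.
However 645 leaves remainder 5 on division by 8.
So the equation is unsolvable over ℤ.

No such integers exist.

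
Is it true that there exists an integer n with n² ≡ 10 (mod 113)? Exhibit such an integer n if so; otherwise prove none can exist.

Apply Euler's criterion with the prime 113: 10 is a quadratic residue iff 10^56 ≡ 1 (mod 113), and a non-residue iff it is ≡ −1.
Repeated squaring mod 113: 10^2 = 100 ≡ 100; 10^4 ≡ 100² = 10000 ≡ 56; 10^8 ≡ 56² = 3136 ≡ 85; 10^16 ≡ 85² = 7225 ≡ 106; 10^32 ≡ 106² = 11236 ≡ 49.
Since 56 = 32 + 16 + 8, 10^56 ≡ 49 · 106 · 85; multiplying out mod 113: 49·106 = 5194 ≡ 109, then 109·85 = 9265 ≡ 112. Thus 10^56 ≡ 112 ≡ −1 (mod 113).
The value −1 means 10 is a non-residue modulo 113, so n² ≡ 10 (mod 113) is impossible.

There is no such integer.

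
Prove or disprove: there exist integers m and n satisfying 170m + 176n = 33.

Any value of 170m + 176n is a multiple of gcd(170, 176) = 2.
However 33 leaves remainder 1 on division by 2.
So the equation is unsolvable over ℤ.

No such integers exist.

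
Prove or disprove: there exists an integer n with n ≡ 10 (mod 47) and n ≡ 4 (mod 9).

n = 292

gcd(47, 9) = 1, so the Chinese Remainder Theorem guarantees exactly one residue class mod 423 satisfying both.
Any solution of the first congruence is n = 10 + 47t; substituting into the second, 47t ≡ 4 − 10 ≡ 3 (mod 9).
47 ≡ 2 (mod 9), so this reads 2t ≡ 3 (mod 9). Since 2·5 = 10 = 1·9 + 1, the inverse of 2 mod 9 is 5.
Multiplying by 5: t ≡ 5·3 = 15 ≡ 6 (mod 9).
With t = 6: n = 10 + 47·6 = 292.
Check: 292 mod 47 = 10, 292 mod 9 = 4. ✓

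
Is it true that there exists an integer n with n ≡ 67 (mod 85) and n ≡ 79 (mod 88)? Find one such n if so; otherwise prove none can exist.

gcd(85, 88) = 1, so the Chinese Remainder Theorem guarantees exactly one residue class mod 7480 satisfying both.
Write n = 67 + 85t and require 67 + 85t ≡ 79 (mod 88), i.e. 85t ≡ 12 (mod 88).
Since 85·29 = 2465 = 28·88 + 1, the inverse of 85 mod 88 is 29.
Multiplying by 29: t ≡ 29·12 = 348 ≡ 84 (mod 88).
Taking t = 84 gives n = 67 + 85·84 = 7207.
Check: 7207 mod 85 = 67, 7207 mod 88 = 79. ✓

n = 7207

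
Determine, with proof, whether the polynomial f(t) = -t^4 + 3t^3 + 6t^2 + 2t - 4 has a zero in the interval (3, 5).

f(3) = 56 and f(5) = -94, which have opposite signs.
f is continuous everywhere (it is a polynomial), in particular on [3, 5].
By the Intermediate Value Theorem, f takes the value 0 somewhere in the open interval.

Such a root exists.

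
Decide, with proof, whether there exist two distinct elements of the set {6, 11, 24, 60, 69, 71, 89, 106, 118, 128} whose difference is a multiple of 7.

The pair (6, 69) works.

6 mod 7 = 6 and 69 mod 7 = 6, so 69 − 6 = 63 = 9·7.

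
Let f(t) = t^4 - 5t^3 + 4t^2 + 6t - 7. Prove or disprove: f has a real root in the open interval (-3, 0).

Yes, f has a root in the interval.

f(-3) = 227 and f(0) = -7, which have opposite signs.
Since f is a polynomial it is continuous on [-3, 0].
By the Intermediate Value Theorem f must vanish at some point of (-3, 0).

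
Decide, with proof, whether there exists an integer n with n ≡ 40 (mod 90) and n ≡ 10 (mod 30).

n = 40

gcd(90, 30) = 30. A simultaneous solution exists iff 40 ≡ 10 (mod 30); here 40 mod 30 = 10 = 10 mod 30, so it does.
The smallest candidate n = 40 works directly: 40 ≡ 10 (mod 30).
Verify: 40 = 0·90 + 40 and 40 = 1·30 + 10. ✓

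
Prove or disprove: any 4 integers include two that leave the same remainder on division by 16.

No, the set {31, 32, 33, 34} is a counterexample.

Consider the 4 integers 31, 32, 33, 34. They lie in distinct residue classes modulo 16, since 4 ≤ 16.
Hence this collection has no pair with equal remainders mod 16, disproving the claim.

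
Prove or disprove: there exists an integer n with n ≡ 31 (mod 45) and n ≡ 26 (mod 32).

gcd(45, 32) = 1, so the Chinese Remainder Theorem guarantees exactly one residue class mod 1440 satisfying both.
Write n = 31 + 45t and require 31 + 45t ≡ 26 (mod 32), i.e. 45t ≡ 27 (mod 32).
45 ≡ 13 (mod 32), so this reads 13t ≡ 27 (mod 32). Note 13·5 = 65 ≡ 1 (mod 32) (as 65 − 1 = 2·32), so 13⁻¹ ≡ 5.
Multiplying by 5: t ≡ 5·27 = 135 ≡ 7 (mod 32).
Taking t = 7 gives n = 31 + 45·7 = 346.
Verify: 346 = 7·45 + 31 and 346 = 10·32 + 26. ✓

n = 346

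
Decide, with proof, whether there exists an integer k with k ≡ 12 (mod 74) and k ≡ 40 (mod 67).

k = 308

gcd(74, 67) = 1, so the Chinese Remainder Theorem guarantees exactly one residue class mod 4958 satisfying both.
Any solution of the first congruence is k = 12 + 74t; substituting into the second, 74t ≡ 40 − 12 ≡ 28 (mod 67).
74 ≡ 7 (mod 67), so this reads 7t ≡ 28 (mod 67). Invert 7 mod 67 by the Euclidean algorithm: 67 = 9·7 + 4, 7 = 1·4 + 3, 4 = 1·3 + 1, 3 = 3·1 + 0; back-substituting, 1 = 4 − 1·3 = 4 − (7 − 1·4) = −7 + 2·4 = −7 + 2·(67 − 9·7) = 2·67 − 19·7. Hence 7·(-19) ≡ 1, so 7⁻¹ ≡ -19 ≡ 48 (mod 67).
Therefore t ≡ 48·28 = 1344 ≡ 4 (mod 67).
Taking t = 4 gives k = 12 + 74·4 = 308.
Check: 308 mod 74 = 12, 308 mod 67 = 40. ✓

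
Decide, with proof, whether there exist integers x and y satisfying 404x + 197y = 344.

x = 192, y = -392

404 and 197 are coprime, so 404x + 197y ranges over all of ℤ.
Euclidean algorithm: 404 = 2·197 + 10, 197 = 19·10 + 7, 10 = 1·7 + 3, 7 = 2·3 + 1, 3 = 3·1 + 0.
Working back up the chain: 1 = 7 − 2·3 = 7 − 2·(10 − 1·7) = −2·10 + 3·7 = −2·10 + 3·(197 − 19·10) = 3·197 − 59·10 = 3·197 − 59·(404 − 2·197) = −59·404 + 121·197. So 404·(-59) + 197·121 = 1.
Scaling by 344 gives the particular solution (x, y) = (-20296, 41624).
Shifting by a multiple of (197, −404) keeps it a solution: x = -20296 + 104·197 = 192, y = 41624 − 104·404 = -392.
Indeed 404·192 + 197·(-392) = 77568 − 77224 = 344.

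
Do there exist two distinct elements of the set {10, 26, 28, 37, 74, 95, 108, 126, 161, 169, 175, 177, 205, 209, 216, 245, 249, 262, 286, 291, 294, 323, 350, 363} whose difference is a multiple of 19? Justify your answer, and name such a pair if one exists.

Reduce each element mod 19: 10↦10, 26↦7, 28↦9, 37↦18, 74↦17, 95↦0, 108↦13, 126↦12, 161↦9, 169↦17, 175↦4, 177↦6, 205↦15, 209↦0, 216↦7, 245↦17, 249↦2, 262↦15, 286↦1, 291↦6, 294↦9, 323↦0, 350↦8, 363↦2. The residue 7 repeats (at 26 and 216), and 216 − 26 = 190 = 10·19.

Yes: 26 and 216.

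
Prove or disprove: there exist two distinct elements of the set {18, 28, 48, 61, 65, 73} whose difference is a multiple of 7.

No such pair exists.

Reduce each element modulo 7: 18↦4, 28↦0, 48↦6, 61↦5, 65↦2, 73↦3.
No residue repeats among the 6 elements, so no pair has difference ≡ 0 (mod 7).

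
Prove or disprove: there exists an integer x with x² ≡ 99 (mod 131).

x = 19 works: 19² = 361, and 361 − 99 = 262 = 2·131.

x = 19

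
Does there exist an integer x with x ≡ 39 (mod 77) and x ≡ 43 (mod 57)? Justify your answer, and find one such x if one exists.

x = 1810

The moduli 77 and 57 are coprime, so by the Chinese Remainder Theorem a unique solution modulo 4389 exists.
Write x = 39 + 77t and require 39 + 77t ≡ 43 (mod 57), i.e. 77t ≡ 4 (mod 57).
77 ≡ 20 (mod 57), so this reads 20t ≡ 4 (mod 57). Note 20·20 = 400 ≡ 1 (mod 57) (as 400 − 1 = 7·57), so 20⁻¹ ≡ 20.
Multiplying by 20: t ≡ 20·4 = 80 ≡ 23 (mod 57).
With t = 23: x = 39 + 77·23 = 1810.
Check: 1810 mod 77 = 39, 1810 mod 57 = 43. ✓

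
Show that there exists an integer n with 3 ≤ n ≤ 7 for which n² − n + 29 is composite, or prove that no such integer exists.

n = 5

At n = 5: 5² − 5 + 29 = 49 = 7·7, which is composite.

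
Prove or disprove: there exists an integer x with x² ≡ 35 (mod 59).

Take x = 34. Then 34² = 1156 = 19·59 + 35, so 34² ≡ 35 (mod 59).

x = 34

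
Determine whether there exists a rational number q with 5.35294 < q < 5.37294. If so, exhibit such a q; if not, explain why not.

Scale by 11: the interval becomes (58.88234, 59.10234), which contains the integer 59.
Dividing back, 5.35294 < 59/11 < 5.37294, and 59/11 is rational.

q = 59/11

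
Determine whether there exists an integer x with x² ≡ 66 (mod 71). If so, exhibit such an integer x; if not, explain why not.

71 is prime, so by Euler's criterion 66 is a square mod 71 iff 66^((71−1)/2) = 66^35 ≡ 1 (mod 71).
Repeated squaring mod 71: 66^2 = 4356 ≡ 25; 66^4 ≡ 25² = 625 ≡ 57; 66^8 ≡ 57² = 3249 ≡ 54; 66^16 ≡ 54² = 2916 ≡ 5; 66^32 ≡ 5² = 25 ≡ 25.
Since 35 = 32 + 2 + 1, 66^35 ≡ 25 · 25 · 66; multiplying out mod 71: 25·25 = 625 ≡ 57, then 57·66 = 3762 ≡ 70. Thus 66^35 ≡ 70 ≡ −1 (mod 71).
The value −1 means 66 is a non-residue modulo 71, so x² ≡ 66 (mod 71) is impossible.

There is no such integer.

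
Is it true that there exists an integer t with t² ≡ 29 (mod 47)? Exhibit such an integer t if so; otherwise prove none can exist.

There is no such integer.

47 is prime, so by Euler's criterion 29 is a square mod 47 iff 29^((47−1)/2) = 29^23 ≡ 1 (mod 47).
Repeated squaring mod 47: 29^2 = 841 ≡ 42; 29^4 ≡ 42² = 1764 ≡ 25; 29^8 ≡ 25² = 625 ≡ 14; 29^16 ≡ 14² = 196 ≡ 8.
Since 23 = 16 + 4 + 2 + 1, 29^23 ≡ 8 · 25 · 42 · 29; multiplying out mod 47: 8·25 = 200 ≡ 12, then 12·42 = 504 ≡ 34, then 34·29 = 986 ≡ 46. Thus 29^23 ≡ 46 ≡ −1 (mod 47).
By Euler's criterion 29 is a quadratic non-residue mod 47: no t satisfies t² ≡ 29 (mod 47).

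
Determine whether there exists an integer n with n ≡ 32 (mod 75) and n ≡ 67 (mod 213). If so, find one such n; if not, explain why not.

Both moduli are multiples of 3 = gcd(75, 213), so any solution would satisfy n ≡ 32 and n ≡ 67 modulo 3 simultaneously.
But 32 mod 3 = 2 while 67 mod 3 = 1, a contradiction.
Hence the system has no solution.

No, no such integer exists.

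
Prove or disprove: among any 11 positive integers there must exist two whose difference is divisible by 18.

No; for instance {72, 73, 74, 75, 76, 77, 78, 79, 80, 81, 82} is a counterexample.

Consider the 11 integers 72, 73, …, 82. They lie in distinct residue classes modulo 18, since 11 ≤ 18.
Any two of them differ by at most 10 < 18 and by at least 1, so no difference is a multiple of 18.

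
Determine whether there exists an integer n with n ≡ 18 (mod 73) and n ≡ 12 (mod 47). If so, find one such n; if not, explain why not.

Since 73 and 47 share no common factor, CRT says the pair of congruences has a solution (unique mod 3431).
Any solution of the first congruence is n = 18 + 73t; substituting into the second, 73t ≡ 12 − 18 ≡ 41 (mod 47).
73 ≡ 26 (mod 47), so this reads 26t ≡ 41 (mod 47). To invert 26 modulo 47: 47 = 1·26 + 21, 26 = 1·21 + 5, 21 = 4·5 + 1, 5 = 5·1 + 0, and unwinding, 1 = 21 − 4·5 = 21 − 4·(26 − 1·21) = −4·26 + 5·21 = −4·26 + 5·(47 − 1·26) = 5·47 − 9·26. Thus 26⁻¹ ≡ -9 ≡ 38 (mod 47).
Multiplying by 38: t ≡ 38·41 = 1558 ≡ 7 (mod 47).
With t = 7: n = 18 + 73·7 = 529.
Indeed 529 ≡ 18 (mod 73) and 529 ≡ 12 (mod 47).

n = 529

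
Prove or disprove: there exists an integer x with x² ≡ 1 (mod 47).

Take x = 1. Then 1² = 1, and since 0 ≤ 1 < 47 this is already reduced: 1² ≡ 1 (mod 47).

x = 1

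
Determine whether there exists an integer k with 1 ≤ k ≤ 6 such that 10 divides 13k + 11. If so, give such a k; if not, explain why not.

k = 3 works, since 13·3 + 11 = 50 = 5·10.

k = 3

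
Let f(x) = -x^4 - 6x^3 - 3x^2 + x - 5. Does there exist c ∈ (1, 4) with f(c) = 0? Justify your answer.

f has no root in that interval.

The endpoint values f(1) = -14 and f(4) = -689 are both negative. Claim: f(x) < 0 for every x in (1, 4).
Shift to the endpoint 1: with x = 1 + u (0 < u < 3), one computes f(1 + u) = -u^4 - 10u^3 - 27u^2 - 27u - 14.
All 5 nonzero coefficients of this polynomial in u are negative; hence for u > 0 the value is a sum of negative terms (the constant -14 among them).
So f is strictly negative on (1, 4); no root exists in the interval.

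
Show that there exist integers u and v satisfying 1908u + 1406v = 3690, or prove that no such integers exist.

u = 181, v = -243

Since gcd(1908, 1406) = 2 and 3690 = 2·1845, Bézout's identity guarantees a solution.
Dividing through by 2 reduces the equation to 954u + 703v = 1845.
Euclidean algorithm: 954 = 1·703 + 251, 703 = 2·251 + 201, 251 = 1·201 + 50, 201 = 4·50 + 1, 50 = 50·1 + 0.
Working back up the chain: 1 = 201 − 4·50 = 201 − 4·(251 − 1·201) = −4·251 + 5·201 = −4·251 + 5·(703 − 2·251) = 5·703 − 14·251 = 5·703 − 14·(954 − 1·703) = −14·954 + 19·703. So 954·(-14) + 703·19 = 1.
Scaling by 1845 gives the particular solution (u, v) = (-25830, 35055).
Adding 37·703 to u and subtracting 37·954 from v gives the tidier solution (181, -243).
Indeed 1908·181 + 1406·(-243) = 345348 − 341658 = 3690.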